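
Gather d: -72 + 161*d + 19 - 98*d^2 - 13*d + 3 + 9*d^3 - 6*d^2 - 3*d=9*d^3 - 104*d^2 + 145*d - 50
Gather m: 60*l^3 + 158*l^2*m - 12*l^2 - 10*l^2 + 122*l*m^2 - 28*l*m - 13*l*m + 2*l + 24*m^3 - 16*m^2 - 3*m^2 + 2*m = 60*l^3 - 22*l^2 + 2*l + 24*m^3 + m^2*(122*l - 19) + m*(158*l^2 - 41*l + 2)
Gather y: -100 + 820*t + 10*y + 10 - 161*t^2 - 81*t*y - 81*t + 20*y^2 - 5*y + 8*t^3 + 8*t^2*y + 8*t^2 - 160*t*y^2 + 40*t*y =8*t^3 - 153*t^2 + 739*t + y^2*(20 - 160*t) + y*(8*t^2 - 41*t + 5) - 90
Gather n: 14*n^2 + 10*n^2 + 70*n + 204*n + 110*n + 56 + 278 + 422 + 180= 24*n^2 + 384*n + 936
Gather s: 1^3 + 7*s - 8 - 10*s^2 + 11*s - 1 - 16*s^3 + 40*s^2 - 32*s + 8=-16*s^3 + 30*s^2 - 14*s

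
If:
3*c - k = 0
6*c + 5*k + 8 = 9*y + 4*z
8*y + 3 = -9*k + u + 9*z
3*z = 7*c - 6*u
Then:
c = 217*z/801 - 182/801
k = 217*z/267 - 182/267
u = -442*z/2403 - 637/2403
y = 451*z/2403 + 862/2403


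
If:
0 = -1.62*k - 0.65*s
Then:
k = -0.401234567901235*s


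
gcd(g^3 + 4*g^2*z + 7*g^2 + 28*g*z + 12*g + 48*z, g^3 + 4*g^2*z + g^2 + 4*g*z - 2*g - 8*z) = g + 4*z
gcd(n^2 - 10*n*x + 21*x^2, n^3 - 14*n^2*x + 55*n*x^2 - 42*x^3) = -n + 7*x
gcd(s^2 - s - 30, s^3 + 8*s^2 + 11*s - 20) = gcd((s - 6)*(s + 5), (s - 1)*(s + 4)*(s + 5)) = s + 5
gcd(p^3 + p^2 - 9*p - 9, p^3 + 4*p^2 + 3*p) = p^2 + 4*p + 3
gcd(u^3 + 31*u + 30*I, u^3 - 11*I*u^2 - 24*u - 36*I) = u^2 - 5*I*u + 6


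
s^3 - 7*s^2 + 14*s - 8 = (s - 4)*(s - 2)*(s - 1)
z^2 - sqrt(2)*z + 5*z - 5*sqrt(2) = (z + 5)*(z - sqrt(2))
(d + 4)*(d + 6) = d^2 + 10*d + 24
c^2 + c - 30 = (c - 5)*(c + 6)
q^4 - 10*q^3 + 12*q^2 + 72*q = q*(q - 6)^2*(q + 2)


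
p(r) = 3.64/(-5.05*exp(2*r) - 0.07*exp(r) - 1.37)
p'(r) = 3.64*(10.1*exp(2*r) + 0.07*exp(r))/(-5.05*exp(2*r) - 0.07*exp(r) - 1.37)^2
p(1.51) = -0.03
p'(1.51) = 0.07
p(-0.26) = -0.82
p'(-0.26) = 1.13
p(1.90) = -0.02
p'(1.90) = 0.03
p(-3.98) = -2.65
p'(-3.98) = 0.01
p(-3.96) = -2.65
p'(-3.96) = 0.01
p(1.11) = -0.08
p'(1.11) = 0.15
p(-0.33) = -0.90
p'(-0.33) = 1.18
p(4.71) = -0.00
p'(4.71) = 0.00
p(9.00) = 0.00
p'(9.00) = 0.00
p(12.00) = 0.00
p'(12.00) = 0.00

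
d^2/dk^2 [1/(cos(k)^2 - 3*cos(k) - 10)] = (4*sin(k)^4 - 51*sin(k)^2 - 75*cos(k)/4 - 9*cos(3*k)/4 + 9)/(sin(k)^2 + 3*cos(k) + 9)^3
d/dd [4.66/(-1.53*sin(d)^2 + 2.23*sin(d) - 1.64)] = (14.2596*sin(d) - 10.3918)*cos(d)/(1.53*sin(d)^2 - 2.23*sin(d) + 1.64)^2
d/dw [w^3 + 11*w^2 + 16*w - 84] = 3*w^2 + 22*w + 16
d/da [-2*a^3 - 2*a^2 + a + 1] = -6*a^2 - 4*a + 1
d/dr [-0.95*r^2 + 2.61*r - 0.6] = 2.61 - 1.9*r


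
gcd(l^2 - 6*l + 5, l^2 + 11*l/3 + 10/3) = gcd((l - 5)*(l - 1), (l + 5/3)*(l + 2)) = 1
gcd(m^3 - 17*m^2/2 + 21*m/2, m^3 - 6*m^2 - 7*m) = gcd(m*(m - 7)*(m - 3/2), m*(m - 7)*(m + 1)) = m^2 - 7*m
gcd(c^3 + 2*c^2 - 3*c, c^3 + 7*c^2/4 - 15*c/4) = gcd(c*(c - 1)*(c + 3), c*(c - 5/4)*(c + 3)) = c^2 + 3*c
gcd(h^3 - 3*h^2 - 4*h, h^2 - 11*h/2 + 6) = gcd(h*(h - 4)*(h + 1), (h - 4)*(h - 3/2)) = h - 4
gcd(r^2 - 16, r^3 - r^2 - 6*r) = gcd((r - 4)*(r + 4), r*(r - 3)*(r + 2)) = 1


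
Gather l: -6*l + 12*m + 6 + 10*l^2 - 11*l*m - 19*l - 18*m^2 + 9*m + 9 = 10*l^2 + l*(-11*m - 25) - 18*m^2 + 21*m + 15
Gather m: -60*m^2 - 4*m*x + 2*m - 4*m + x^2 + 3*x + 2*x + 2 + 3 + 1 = -60*m^2 + m*(-4*x - 2) + x^2 + 5*x + 6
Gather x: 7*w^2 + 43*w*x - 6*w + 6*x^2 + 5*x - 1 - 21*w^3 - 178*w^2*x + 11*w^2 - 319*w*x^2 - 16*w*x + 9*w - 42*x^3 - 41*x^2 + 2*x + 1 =-21*w^3 + 18*w^2 + 3*w - 42*x^3 + x^2*(-319*w - 35) + x*(-178*w^2 + 27*w + 7)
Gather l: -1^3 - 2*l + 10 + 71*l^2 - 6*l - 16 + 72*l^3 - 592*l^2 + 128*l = 72*l^3 - 521*l^2 + 120*l - 7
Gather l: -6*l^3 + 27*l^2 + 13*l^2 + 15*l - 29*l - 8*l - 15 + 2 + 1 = -6*l^3 + 40*l^2 - 22*l - 12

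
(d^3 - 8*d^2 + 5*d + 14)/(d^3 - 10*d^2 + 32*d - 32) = (d^2 - 6*d - 7)/(d^2 - 8*d + 16)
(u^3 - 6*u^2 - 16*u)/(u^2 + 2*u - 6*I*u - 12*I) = u*(u - 8)/(u - 6*I)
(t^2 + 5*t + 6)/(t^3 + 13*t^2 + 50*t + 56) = (t + 3)/(t^2 + 11*t + 28)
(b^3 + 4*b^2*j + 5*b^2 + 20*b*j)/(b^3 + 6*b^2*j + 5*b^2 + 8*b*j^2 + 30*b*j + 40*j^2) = b/(b + 2*j)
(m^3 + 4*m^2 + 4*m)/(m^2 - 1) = m*(m^2 + 4*m + 4)/(m^2 - 1)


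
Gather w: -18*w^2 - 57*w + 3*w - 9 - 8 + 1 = -18*w^2 - 54*w - 16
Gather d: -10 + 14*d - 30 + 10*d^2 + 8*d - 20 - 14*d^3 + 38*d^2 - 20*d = -14*d^3 + 48*d^2 + 2*d - 60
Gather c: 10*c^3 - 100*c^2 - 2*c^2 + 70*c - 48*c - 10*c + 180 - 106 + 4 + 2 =10*c^3 - 102*c^2 + 12*c + 80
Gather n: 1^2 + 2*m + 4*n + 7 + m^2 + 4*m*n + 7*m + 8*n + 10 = m^2 + 9*m + n*(4*m + 12) + 18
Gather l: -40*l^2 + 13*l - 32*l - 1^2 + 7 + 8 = -40*l^2 - 19*l + 14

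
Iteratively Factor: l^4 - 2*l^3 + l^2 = (l - 1)*(l^3 - l^2) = l*(l - 1)*(l^2 - l) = l*(l - 1)^2*(l)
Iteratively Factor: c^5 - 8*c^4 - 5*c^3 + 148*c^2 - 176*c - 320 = (c + 4)*(c^4 - 12*c^3 + 43*c^2 - 24*c - 80) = (c - 4)*(c + 4)*(c^3 - 8*c^2 + 11*c + 20) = (c - 4)^2*(c + 4)*(c^2 - 4*c - 5) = (c - 5)*(c - 4)^2*(c + 4)*(c + 1)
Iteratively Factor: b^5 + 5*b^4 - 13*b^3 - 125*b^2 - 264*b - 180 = (b + 3)*(b^4 + 2*b^3 - 19*b^2 - 68*b - 60) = (b - 5)*(b + 3)*(b^3 + 7*b^2 + 16*b + 12) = (b - 5)*(b + 2)*(b + 3)*(b^2 + 5*b + 6) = (b - 5)*(b + 2)^2*(b + 3)*(b + 3)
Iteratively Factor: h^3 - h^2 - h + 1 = (h + 1)*(h^2 - 2*h + 1) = (h - 1)*(h + 1)*(h - 1)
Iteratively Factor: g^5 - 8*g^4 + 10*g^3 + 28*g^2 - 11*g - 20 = (g - 1)*(g^4 - 7*g^3 + 3*g^2 + 31*g + 20) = (g - 5)*(g - 1)*(g^3 - 2*g^2 - 7*g - 4) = (g - 5)*(g - 1)*(g + 1)*(g^2 - 3*g - 4) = (g - 5)*(g - 1)*(g + 1)^2*(g - 4)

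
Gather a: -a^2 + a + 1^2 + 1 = -a^2 + a + 2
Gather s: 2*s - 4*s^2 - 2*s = -4*s^2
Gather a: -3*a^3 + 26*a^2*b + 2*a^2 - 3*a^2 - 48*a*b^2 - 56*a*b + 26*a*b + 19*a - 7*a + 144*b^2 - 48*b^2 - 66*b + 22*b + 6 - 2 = -3*a^3 + a^2*(26*b - 1) + a*(-48*b^2 - 30*b + 12) + 96*b^2 - 44*b + 4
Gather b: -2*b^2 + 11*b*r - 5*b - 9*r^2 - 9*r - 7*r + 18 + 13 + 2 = -2*b^2 + b*(11*r - 5) - 9*r^2 - 16*r + 33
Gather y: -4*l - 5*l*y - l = -5*l*y - 5*l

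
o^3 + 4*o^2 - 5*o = o*(o - 1)*(o + 5)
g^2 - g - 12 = (g - 4)*(g + 3)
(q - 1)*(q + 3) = q^2 + 2*q - 3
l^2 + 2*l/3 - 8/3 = (l - 4/3)*(l + 2)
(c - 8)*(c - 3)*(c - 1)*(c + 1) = c^4 - 11*c^3 + 23*c^2 + 11*c - 24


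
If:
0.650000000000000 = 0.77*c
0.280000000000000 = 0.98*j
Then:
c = 0.84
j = 0.29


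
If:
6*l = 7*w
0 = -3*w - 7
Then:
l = -49/18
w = -7/3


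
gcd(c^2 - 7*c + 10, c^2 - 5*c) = c - 5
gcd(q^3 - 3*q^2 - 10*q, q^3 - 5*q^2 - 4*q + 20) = q^2 - 3*q - 10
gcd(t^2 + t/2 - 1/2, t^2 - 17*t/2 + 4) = t - 1/2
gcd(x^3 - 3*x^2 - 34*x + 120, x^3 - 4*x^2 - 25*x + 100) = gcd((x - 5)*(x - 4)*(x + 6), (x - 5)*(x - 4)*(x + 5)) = x^2 - 9*x + 20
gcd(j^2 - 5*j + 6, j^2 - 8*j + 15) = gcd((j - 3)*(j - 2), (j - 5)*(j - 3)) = j - 3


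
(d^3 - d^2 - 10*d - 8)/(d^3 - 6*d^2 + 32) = (d + 1)/(d - 4)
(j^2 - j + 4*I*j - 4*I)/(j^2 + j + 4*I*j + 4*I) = (j - 1)/(j + 1)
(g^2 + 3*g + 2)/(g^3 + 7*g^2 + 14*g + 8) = 1/(g + 4)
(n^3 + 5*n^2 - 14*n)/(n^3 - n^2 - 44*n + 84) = n/(n - 6)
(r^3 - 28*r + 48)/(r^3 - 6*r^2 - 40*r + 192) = (r - 2)/(r - 8)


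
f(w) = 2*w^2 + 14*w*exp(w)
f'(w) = 14*w*exp(w) + 4*w + 14*exp(w)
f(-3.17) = 18.23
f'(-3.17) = -13.96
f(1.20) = 58.66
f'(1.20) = 107.06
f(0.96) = 36.94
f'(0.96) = 75.50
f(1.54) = 105.31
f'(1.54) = 172.03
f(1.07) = 45.96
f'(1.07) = 88.77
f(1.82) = 163.88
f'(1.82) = 250.94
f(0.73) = 22.27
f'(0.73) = 53.18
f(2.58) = 489.99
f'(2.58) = 671.76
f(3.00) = 861.59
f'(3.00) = 1136.79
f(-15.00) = 450.00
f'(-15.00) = -60.00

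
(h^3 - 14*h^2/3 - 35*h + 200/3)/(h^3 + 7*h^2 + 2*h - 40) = (3*h^2 - 29*h + 40)/(3*(h^2 + 2*h - 8))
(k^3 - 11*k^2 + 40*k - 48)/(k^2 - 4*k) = k - 7 + 12/k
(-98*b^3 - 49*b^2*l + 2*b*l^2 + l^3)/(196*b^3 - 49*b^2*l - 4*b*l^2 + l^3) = (-2*b - l)/(4*b - l)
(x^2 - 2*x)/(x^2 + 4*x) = (x - 2)/(x + 4)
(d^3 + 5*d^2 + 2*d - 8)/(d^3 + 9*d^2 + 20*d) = (d^2 + d - 2)/(d*(d + 5))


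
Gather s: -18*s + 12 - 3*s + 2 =14 - 21*s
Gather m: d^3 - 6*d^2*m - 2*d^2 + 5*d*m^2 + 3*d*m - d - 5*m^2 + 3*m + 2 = d^3 - 2*d^2 - d + m^2*(5*d - 5) + m*(-6*d^2 + 3*d + 3) + 2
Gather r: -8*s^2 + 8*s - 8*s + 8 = 8 - 8*s^2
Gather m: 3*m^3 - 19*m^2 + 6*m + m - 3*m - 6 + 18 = 3*m^3 - 19*m^2 + 4*m + 12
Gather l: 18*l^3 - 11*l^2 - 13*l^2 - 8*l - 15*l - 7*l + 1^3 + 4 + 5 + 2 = 18*l^3 - 24*l^2 - 30*l + 12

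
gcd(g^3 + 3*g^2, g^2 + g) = g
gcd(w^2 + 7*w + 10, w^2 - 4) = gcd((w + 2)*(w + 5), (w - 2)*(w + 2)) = w + 2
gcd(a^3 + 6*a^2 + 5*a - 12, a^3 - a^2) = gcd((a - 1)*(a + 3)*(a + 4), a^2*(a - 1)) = a - 1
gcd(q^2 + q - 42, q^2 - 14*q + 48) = q - 6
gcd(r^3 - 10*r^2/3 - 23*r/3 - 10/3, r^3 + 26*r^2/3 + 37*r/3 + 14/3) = r^2 + 5*r/3 + 2/3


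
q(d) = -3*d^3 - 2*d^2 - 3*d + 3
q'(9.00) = -768.00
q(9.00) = -2373.00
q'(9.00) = -768.00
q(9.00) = -2373.00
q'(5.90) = -339.89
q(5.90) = -700.46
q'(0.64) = -9.25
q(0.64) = -0.53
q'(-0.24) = -2.56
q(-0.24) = 3.65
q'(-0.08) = -2.74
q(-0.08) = 3.23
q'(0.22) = -4.32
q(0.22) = 2.21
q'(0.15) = -3.80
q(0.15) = 2.49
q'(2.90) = -90.29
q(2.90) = -95.69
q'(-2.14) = -35.66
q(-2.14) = 29.66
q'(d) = -9*d^2 - 4*d - 3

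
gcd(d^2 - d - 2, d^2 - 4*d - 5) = d + 1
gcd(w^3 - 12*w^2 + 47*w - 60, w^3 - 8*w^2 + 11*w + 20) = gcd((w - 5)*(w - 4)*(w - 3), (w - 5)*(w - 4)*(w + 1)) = w^2 - 9*w + 20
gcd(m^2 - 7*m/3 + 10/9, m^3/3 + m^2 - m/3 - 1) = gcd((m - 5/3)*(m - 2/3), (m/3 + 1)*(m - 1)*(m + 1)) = 1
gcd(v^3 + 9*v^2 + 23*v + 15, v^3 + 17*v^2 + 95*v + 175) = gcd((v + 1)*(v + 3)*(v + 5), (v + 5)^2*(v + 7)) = v + 5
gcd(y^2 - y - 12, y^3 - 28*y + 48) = y - 4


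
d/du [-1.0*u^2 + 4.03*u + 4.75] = 4.03 - 2.0*u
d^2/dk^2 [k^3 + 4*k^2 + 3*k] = 6*k + 8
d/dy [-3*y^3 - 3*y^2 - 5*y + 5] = -9*y^2 - 6*y - 5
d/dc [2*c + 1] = 2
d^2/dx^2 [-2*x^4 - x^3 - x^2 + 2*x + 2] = -24*x^2 - 6*x - 2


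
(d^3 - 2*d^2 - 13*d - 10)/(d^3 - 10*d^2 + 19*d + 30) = (d + 2)/(d - 6)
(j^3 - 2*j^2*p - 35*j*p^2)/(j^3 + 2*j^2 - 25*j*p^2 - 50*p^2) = j*(-j + 7*p)/(-j^2 + 5*j*p - 2*j + 10*p)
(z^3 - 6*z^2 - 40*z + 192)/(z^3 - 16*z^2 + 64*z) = (z^2 + 2*z - 24)/(z*(z - 8))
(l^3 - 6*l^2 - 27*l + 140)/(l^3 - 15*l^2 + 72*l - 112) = (l + 5)/(l - 4)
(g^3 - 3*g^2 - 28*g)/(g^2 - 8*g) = (g^2 - 3*g - 28)/(g - 8)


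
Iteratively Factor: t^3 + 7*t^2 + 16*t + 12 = (t + 2)*(t^2 + 5*t + 6) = (t + 2)*(t + 3)*(t + 2)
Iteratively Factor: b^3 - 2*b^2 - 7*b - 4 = (b + 1)*(b^2 - 3*b - 4) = (b - 4)*(b + 1)*(b + 1)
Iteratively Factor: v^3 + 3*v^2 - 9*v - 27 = (v - 3)*(v^2 + 6*v + 9) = (v - 3)*(v + 3)*(v + 3)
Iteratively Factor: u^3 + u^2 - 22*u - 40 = (u + 4)*(u^2 - 3*u - 10) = (u + 2)*(u + 4)*(u - 5)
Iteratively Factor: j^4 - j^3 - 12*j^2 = (j - 4)*(j^3 + 3*j^2) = j*(j - 4)*(j^2 + 3*j) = j*(j - 4)*(j + 3)*(j)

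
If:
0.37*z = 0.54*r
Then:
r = 0.685185185185185*z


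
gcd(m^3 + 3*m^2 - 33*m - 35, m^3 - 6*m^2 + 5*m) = m - 5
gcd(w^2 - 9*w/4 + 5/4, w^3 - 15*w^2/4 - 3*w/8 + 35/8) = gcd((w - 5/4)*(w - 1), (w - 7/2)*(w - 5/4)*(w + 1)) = w - 5/4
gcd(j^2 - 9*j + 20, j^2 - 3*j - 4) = j - 4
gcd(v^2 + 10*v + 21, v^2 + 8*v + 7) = v + 7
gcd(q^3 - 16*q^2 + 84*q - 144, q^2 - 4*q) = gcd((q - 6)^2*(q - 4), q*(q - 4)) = q - 4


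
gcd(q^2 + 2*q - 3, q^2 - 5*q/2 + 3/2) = q - 1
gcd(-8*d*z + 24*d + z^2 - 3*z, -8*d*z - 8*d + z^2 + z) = -8*d + z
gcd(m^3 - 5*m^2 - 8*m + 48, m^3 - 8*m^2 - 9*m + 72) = m + 3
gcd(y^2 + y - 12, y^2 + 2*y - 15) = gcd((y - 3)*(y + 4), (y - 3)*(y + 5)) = y - 3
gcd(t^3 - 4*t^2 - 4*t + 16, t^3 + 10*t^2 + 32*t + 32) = t + 2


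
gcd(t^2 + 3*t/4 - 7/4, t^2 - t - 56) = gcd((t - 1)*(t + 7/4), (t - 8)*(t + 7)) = 1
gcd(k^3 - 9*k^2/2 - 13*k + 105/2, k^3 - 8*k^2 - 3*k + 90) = k - 5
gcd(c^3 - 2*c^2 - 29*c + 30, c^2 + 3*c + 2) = 1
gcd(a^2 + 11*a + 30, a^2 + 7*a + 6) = a + 6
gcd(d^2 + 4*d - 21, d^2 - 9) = d - 3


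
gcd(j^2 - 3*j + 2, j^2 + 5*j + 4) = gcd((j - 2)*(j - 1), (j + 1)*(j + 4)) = 1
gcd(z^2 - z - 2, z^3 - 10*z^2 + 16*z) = z - 2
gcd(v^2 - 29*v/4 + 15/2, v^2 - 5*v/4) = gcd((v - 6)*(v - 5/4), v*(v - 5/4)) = v - 5/4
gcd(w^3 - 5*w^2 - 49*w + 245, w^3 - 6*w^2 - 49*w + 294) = w^2 - 49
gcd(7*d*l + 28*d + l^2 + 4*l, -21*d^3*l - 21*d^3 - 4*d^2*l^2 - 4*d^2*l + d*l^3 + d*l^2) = 1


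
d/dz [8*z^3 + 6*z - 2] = 24*z^2 + 6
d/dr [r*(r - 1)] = 2*r - 1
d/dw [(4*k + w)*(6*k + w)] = 10*k + 2*w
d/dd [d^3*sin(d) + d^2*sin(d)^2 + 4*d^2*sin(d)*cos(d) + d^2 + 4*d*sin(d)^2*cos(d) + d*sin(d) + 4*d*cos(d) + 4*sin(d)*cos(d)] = d^3*cos(d) + 3*d^2*sin(d) + d^2*sin(2*d) + 4*d^2*cos(2*d) - 5*d*sin(d) + 4*d*sin(2*d) + 3*d*sin(3*d) + d*cos(d) - d*cos(2*d) + 3*d + sin(d) + 5*cos(d) + 4*cos(2*d) - cos(3*d)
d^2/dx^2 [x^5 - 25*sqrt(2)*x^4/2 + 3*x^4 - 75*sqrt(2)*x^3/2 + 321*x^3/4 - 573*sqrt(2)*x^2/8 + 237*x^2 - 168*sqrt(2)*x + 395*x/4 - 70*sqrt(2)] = 20*x^3 - 150*sqrt(2)*x^2 + 36*x^2 - 225*sqrt(2)*x + 963*x/2 - 573*sqrt(2)/4 + 474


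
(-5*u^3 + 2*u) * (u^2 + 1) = -5*u^5 - 3*u^3 + 2*u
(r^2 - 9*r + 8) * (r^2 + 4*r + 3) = r^4 - 5*r^3 - 25*r^2 + 5*r + 24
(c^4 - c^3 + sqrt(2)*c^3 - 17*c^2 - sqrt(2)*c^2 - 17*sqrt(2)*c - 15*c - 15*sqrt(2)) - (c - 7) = c^4 - c^3 + sqrt(2)*c^3 - 17*c^2 - sqrt(2)*c^2 - 17*sqrt(2)*c - 16*c - 15*sqrt(2) + 7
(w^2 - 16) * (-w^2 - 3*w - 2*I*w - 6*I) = -w^4 - 3*w^3 - 2*I*w^3 + 16*w^2 - 6*I*w^2 + 48*w + 32*I*w + 96*I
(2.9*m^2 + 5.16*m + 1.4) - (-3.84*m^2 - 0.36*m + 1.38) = 6.74*m^2 + 5.52*m + 0.02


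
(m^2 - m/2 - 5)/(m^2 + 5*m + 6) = (m - 5/2)/(m + 3)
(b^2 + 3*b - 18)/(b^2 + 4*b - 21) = (b + 6)/(b + 7)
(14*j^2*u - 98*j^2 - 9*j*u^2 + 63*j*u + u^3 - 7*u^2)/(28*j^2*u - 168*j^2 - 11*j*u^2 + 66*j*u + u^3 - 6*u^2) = (-2*j*u + 14*j + u^2 - 7*u)/(-4*j*u + 24*j + u^2 - 6*u)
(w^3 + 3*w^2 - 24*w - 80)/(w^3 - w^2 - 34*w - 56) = (w^2 - w - 20)/(w^2 - 5*w - 14)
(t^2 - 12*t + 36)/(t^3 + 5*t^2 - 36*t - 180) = (t - 6)/(t^2 + 11*t + 30)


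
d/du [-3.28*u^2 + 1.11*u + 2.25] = 1.11 - 6.56*u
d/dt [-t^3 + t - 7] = 1 - 3*t^2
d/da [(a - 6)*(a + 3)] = 2*a - 3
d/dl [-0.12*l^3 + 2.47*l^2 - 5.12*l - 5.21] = -0.36*l^2 + 4.94*l - 5.12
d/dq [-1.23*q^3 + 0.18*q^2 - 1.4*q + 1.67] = -3.69*q^2 + 0.36*q - 1.4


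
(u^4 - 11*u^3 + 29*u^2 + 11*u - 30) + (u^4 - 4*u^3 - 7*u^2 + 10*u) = 2*u^4 - 15*u^3 + 22*u^2 + 21*u - 30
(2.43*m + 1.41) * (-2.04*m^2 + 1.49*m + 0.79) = -4.9572*m^3 + 0.7443*m^2 + 4.0206*m + 1.1139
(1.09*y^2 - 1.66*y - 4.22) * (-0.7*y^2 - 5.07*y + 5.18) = -0.763*y^4 - 4.3643*y^3 + 17.0164*y^2 + 12.7966*y - 21.8596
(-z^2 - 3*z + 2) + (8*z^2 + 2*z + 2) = 7*z^2 - z + 4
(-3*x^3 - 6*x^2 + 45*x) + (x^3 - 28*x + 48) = -2*x^3 - 6*x^2 + 17*x + 48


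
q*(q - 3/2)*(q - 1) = q^3 - 5*q^2/2 + 3*q/2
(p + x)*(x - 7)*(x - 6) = p*x^2 - 13*p*x + 42*p + x^3 - 13*x^2 + 42*x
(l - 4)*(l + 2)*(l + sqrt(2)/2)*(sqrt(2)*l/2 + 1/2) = sqrt(2)*l^4/2 - sqrt(2)*l^3 + l^3 - 15*sqrt(2)*l^2/4 - 2*l^2 - 8*l - sqrt(2)*l/2 - 2*sqrt(2)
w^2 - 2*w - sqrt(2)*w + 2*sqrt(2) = (w - 2)*(w - sqrt(2))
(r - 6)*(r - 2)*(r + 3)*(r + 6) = r^4 + r^3 - 42*r^2 - 36*r + 216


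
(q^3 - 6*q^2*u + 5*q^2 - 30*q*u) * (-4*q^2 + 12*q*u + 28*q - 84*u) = -4*q^5 + 36*q^4*u + 8*q^4 - 72*q^3*u^2 - 72*q^3*u + 140*q^3 + 144*q^2*u^2 - 1260*q^2*u + 2520*q*u^2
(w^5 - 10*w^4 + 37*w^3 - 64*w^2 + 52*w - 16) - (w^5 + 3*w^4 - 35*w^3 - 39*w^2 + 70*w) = -13*w^4 + 72*w^3 - 25*w^2 - 18*w - 16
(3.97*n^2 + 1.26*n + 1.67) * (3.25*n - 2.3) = 12.9025*n^3 - 5.036*n^2 + 2.5295*n - 3.841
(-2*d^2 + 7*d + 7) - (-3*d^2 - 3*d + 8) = d^2 + 10*d - 1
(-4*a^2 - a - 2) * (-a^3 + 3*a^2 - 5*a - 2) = 4*a^5 - 11*a^4 + 19*a^3 + 7*a^2 + 12*a + 4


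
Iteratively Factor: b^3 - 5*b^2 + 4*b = (b)*(b^2 - 5*b + 4) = b*(b - 4)*(b - 1)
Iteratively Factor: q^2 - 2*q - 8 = (q - 4)*(q + 2)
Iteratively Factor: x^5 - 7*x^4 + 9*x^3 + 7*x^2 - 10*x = (x + 1)*(x^4 - 8*x^3 + 17*x^2 - 10*x) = (x - 5)*(x + 1)*(x^3 - 3*x^2 + 2*x) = (x - 5)*(x - 1)*(x + 1)*(x^2 - 2*x) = x*(x - 5)*(x - 1)*(x + 1)*(x - 2)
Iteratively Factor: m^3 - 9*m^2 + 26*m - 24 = (m - 2)*(m^2 - 7*m + 12) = (m - 3)*(m - 2)*(m - 4)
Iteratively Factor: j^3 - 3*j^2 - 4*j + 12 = (j + 2)*(j^2 - 5*j + 6) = (j - 2)*(j + 2)*(j - 3)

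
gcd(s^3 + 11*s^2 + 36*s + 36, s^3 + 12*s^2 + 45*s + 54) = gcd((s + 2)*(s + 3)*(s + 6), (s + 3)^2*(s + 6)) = s^2 + 9*s + 18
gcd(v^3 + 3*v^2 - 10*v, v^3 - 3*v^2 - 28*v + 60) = v^2 + 3*v - 10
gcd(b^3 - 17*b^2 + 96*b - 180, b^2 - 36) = b - 6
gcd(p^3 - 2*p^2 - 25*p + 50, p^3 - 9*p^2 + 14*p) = p - 2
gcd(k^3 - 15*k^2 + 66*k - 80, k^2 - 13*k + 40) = k^2 - 13*k + 40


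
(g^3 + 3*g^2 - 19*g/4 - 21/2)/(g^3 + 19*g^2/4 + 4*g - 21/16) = 4*(g - 2)/(4*g - 1)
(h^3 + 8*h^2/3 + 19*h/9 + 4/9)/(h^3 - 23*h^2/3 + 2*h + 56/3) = (3*h^2 + 4*h + 1)/(3*(h^2 - 9*h + 14))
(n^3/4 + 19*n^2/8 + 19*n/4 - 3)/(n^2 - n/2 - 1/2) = (-2*n^3 - 19*n^2 - 38*n + 24)/(4*(-2*n^2 + n + 1))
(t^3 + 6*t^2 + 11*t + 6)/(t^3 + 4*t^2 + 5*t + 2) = (t + 3)/(t + 1)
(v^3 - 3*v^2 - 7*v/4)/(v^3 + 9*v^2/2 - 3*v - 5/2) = v*(2*v - 7)/(2*(v^2 + 4*v - 5))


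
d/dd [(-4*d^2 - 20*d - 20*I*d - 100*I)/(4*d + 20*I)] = -1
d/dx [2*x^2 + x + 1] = 4*x + 1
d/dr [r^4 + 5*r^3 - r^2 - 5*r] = 4*r^3 + 15*r^2 - 2*r - 5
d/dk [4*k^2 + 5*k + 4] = 8*k + 5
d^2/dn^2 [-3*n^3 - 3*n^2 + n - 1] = -18*n - 6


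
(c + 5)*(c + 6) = c^2 + 11*c + 30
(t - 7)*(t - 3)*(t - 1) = t^3 - 11*t^2 + 31*t - 21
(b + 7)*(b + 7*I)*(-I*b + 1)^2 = -b^4 - 7*b^3 - 9*I*b^3 + 15*b^2 - 63*I*b^2 + 105*b + 7*I*b + 49*I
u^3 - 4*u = u*(u - 2)*(u + 2)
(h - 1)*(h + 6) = h^2 + 5*h - 6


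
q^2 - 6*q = q*(q - 6)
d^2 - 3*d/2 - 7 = (d - 7/2)*(d + 2)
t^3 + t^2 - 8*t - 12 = (t - 3)*(t + 2)^2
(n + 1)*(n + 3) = n^2 + 4*n + 3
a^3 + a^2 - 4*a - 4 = (a - 2)*(a + 1)*(a + 2)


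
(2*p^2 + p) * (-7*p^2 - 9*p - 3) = -14*p^4 - 25*p^3 - 15*p^2 - 3*p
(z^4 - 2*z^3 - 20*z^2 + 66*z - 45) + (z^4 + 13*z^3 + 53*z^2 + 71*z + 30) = 2*z^4 + 11*z^3 + 33*z^2 + 137*z - 15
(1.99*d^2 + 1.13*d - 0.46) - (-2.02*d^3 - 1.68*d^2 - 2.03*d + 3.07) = 2.02*d^3 + 3.67*d^2 + 3.16*d - 3.53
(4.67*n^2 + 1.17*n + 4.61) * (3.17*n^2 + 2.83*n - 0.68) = 14.8039*n^4 + 16.925*n^3 + 14.7492*n^2 + 12.2507*n - 3.1348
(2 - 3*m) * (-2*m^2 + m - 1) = 6*m^3 - 7*m^2 + 5*m - 2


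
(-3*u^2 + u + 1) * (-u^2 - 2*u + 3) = 3*u^4 + 5*u^3 - 12*u^2 + u + 3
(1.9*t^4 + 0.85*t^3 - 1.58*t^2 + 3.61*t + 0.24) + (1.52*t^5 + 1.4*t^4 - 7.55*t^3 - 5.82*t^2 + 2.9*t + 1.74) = 1.52*t^5 + 3.3*t^4 - 6.7*t^3 - 7.4*t^2 + 6.51*t + 1.98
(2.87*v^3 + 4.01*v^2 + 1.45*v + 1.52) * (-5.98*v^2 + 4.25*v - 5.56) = -17.1626*v^5 - 11.7823*v^4 - 7.5857*v^3 - 25.2227*v^2 - 1.602*v - 8.4512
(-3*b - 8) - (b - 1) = -4*b - 7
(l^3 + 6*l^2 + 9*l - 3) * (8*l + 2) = 8*l^4 + 50*l^3 + 84*l^2 - 6*l - 6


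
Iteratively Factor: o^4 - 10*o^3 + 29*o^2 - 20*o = (o - 4)*(o^3 - 6*o^2 + 5*o) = (o - 4)*(o - 1)*(o^2 - 5*o) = (o - 5)*(o - 4)*(o - 1)*(o)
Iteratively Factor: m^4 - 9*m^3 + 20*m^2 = (m)*(m^3 - 9*m^2 + 20*m) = m^2*(m^2 - 9*m + 20) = m^2*(m - 5)*(m - 4)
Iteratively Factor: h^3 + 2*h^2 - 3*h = (h + 3)*(h^2 - h) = h*(h + 3)*(h - 1)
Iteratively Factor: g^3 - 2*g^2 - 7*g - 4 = (g - 4)*(g^2 + 2*g + 1) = (g - 4)*(g + 1)*(g + 1)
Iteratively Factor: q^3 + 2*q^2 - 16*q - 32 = (q + 2)*(q^2 - 16) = (q - 4)*(q + 2)*(q + 4)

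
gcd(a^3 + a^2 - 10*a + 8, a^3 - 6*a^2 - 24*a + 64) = a^2 + 2*a - 8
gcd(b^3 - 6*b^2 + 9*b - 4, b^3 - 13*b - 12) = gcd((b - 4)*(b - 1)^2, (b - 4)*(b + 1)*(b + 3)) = b - 4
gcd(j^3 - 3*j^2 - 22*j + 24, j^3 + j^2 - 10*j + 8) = j^2 + 3*j - 4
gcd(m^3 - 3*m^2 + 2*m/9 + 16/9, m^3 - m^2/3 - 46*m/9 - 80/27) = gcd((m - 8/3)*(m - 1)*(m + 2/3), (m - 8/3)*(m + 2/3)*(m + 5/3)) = m^2 - 2*m - 16/9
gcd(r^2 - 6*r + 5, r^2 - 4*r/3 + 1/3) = r - 1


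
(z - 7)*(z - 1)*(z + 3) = z^3 - 5*z^2 - 17*z + 21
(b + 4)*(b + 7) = b^2 + 11*b + 28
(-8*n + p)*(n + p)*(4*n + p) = -32*n^3 - 36*n^2*p - 3*n*p^2 + p^3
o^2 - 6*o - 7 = (o - 7)*(o + 1)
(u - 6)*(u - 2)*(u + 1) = u^3 - 7*u^2 + 4*u + 12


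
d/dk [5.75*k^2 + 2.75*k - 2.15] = 11.5*k + 2.75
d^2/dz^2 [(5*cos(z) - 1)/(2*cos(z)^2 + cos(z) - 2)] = (-180*sin(z)^4*cos(z) + 26*sin(z)^4 - 35*sin(z)^2 + 89*cos(z)/2 - 117*cos(3*z)/2 + 10*cos(5*z) + 19)/(-2*sin(z)^2 + cos(z))^3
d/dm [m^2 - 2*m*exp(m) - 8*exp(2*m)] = -2*m*exp(m) + 2*m - 16*exp(2*m) - 2*exp(m)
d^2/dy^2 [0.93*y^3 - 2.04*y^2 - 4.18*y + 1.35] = 5.58*y - 4.08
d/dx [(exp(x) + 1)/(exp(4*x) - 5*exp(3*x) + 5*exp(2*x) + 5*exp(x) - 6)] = (-3*exp(2*x) + 12*exp(x) - 11)*exp(x)/(exp(6*x) - 12*exp(5*x) + 58*exp(4*x) - 144*exp(3*x) + 193*exp(2*x) - 132*exp(x) + 36)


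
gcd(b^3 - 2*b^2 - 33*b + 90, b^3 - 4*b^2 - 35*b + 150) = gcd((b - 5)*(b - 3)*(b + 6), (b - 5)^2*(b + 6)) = b^2 + b - 30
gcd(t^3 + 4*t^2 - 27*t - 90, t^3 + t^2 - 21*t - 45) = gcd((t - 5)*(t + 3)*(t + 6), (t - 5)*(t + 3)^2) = t^2 - 2*t - 15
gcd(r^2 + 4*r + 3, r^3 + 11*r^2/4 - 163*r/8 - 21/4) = 1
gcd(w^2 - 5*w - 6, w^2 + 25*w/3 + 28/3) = 1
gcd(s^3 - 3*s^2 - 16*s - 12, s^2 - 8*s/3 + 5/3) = 1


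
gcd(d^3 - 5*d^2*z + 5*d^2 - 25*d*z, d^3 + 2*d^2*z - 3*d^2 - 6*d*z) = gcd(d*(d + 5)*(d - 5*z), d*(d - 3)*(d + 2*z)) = d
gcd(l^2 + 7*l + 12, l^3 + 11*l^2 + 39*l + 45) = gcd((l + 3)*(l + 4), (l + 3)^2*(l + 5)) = l + 3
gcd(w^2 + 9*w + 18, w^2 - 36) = w + 6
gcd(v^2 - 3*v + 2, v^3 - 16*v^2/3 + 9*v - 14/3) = v^2 - 3*v + 2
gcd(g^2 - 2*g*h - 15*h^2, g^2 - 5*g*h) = g - 5*h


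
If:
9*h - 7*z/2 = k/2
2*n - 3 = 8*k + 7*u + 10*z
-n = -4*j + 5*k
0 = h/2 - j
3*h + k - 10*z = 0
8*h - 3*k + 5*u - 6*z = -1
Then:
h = -136/18289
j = -68/18289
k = -1272/18289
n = 6088/18289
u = -4405/18289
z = -168/18289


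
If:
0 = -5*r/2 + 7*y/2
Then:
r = 7*y/5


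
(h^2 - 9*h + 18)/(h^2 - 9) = (h - 6)/(h + 3)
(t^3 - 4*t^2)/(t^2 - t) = t*(t - 4)/(t - 1)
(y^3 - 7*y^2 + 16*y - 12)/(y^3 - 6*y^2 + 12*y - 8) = (y - 3)/(y - 2)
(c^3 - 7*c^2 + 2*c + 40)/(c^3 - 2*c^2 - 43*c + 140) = (c + 2)/(c + 7)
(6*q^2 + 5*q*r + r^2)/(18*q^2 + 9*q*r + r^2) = (2*q + r)/(6*q + r)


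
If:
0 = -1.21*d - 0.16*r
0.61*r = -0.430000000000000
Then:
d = 0.09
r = -0.70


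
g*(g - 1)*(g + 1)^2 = g^4 + g^3 - g^2 - g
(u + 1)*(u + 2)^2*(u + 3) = u^4 + 8*u^3 + 23*u^2 + 28*u + 12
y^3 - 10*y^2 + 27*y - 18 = (y - 6)*(y - 3)*(y - 1)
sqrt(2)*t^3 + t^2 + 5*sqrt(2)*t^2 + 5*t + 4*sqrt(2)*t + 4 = (t + 1)*(t + 4)*(sqrt(2)*t + 1)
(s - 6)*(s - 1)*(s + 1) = s^3 - 6*s^2 - s + 6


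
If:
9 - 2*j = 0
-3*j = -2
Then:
No Solution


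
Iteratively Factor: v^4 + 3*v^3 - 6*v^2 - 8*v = (v)*(v^3 + 3*v^2 - 6*v - 8) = v*(v + 4)*(v^2 - v - 2) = v*(v + 1)*(v + 4)*(v - 2)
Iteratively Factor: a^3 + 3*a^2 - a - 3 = (a - 1)*(a^2 + 4*a + 3) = (a - 1)*(a + 1)*(a + 3)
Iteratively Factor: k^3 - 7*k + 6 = (k - 1)*(k^2 + k - 6) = (k - 1)*(k + 3)*(k - 2)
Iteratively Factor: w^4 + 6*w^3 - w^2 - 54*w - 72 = (w + 2)*(w^3 + 4*w^2 - 9*w - 36) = (w + 2)*(w + 3)*(w^2 + w - 12) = (w - 3)*(w + 2)*(w + 3)*(w + 4)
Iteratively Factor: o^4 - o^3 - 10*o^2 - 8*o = (o + 2)*(o^3 - 3*o^2 - 4*o) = o*(o + 2)*(o^2 - 3*o - 4) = o*(o - 4)*(o + 2)*(o + 1)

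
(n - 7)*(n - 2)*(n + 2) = n^3 - 7*n^2 - 4*n + 28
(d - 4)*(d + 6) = d^2 + 2*d - 24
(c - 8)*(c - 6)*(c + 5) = c^3 - 9*c^2 - 22*c + 240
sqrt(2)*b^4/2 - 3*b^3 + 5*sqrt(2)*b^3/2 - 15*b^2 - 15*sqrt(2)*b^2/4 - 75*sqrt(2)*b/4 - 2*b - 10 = (b + 5)*(b - 4*sqrt(2))*(b + sqrt(2)/2)*(sqrt(2)*b/2 + 1/2)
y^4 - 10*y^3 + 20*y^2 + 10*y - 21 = (y - 7)*(y - 3)*(y - 1)*(y + 1)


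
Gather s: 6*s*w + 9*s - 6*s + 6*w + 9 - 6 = s*(6*w + 3) + 6*w + 3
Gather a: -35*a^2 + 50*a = -35*a^2 + 50*a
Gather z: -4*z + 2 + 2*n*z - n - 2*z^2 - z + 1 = -n - 2*z^2 + z*(2*n - 5) + 3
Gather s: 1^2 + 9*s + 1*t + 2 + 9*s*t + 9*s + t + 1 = s*(9*t + 18) + 2*t + 4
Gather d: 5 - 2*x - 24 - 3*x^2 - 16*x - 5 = -3*x^2 - 18*x - 24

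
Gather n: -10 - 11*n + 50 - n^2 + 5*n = -n^2 - 6*n + 40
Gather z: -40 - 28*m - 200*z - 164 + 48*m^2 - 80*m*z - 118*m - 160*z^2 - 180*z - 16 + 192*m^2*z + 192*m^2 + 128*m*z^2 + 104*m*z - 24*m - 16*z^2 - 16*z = 240*m^2 - 170*m + z^2*(128*m - 176) + z*(192*m^2 + 24*m - 396) - 220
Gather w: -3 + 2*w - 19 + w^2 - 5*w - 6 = w^2 - 3*w - 28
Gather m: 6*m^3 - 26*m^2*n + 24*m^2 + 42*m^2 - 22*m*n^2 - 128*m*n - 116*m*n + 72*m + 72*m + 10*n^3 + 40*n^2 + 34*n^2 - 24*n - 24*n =6*m^3 + m^2*(66 - 26*n) + m*(-22*n^2 - 244*n + 144) + 10*n^3 + 74*n^2 - 48*n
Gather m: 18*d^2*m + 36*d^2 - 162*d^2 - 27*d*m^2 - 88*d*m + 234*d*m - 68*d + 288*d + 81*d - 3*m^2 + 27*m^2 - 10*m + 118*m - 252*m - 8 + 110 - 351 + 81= -126*d^2 + 301*d + m^2*(24 - 27*d) + m*(18*d^2 + 146*d - 144) - 168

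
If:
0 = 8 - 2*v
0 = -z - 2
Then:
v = 4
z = -2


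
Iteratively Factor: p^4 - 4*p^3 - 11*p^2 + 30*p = (p + 3)*(p^3 - 7*p^2 + 10*p) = (p - 2)*(p + 3)*(p^2 - 5*p) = p*(p - 2)*(p + 3)*(p - 5)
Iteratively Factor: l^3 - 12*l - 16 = (l - 4)*(l^2 + 4*l + 4) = (l - 4)*(l + 2)*(l + 2)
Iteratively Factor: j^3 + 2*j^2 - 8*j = (j)*(j^2 + 2*j - 8) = j*(j + 4)*(j - 2)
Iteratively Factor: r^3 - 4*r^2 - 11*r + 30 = (r + 3)*(r^2 - 7*r + 10) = (r - 2)*(r + 3)*(r - 5)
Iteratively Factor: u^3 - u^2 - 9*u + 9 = (u + 3)*(u^2 - 4*u + 3) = (u - 3)*(u + 3)*(u - 1)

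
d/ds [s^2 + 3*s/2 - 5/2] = 2*s + 3/2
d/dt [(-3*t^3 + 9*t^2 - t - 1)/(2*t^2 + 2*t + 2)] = t*(-3*t^3 - 6*t^2 + t + 20)/(2*(t^4 + 2*t^3 + 3*t^2 + 2*t + 1))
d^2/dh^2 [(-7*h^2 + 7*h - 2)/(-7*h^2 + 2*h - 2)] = 10*(-49*h^3 + 42*h - 4)/(343*h^6 - 294*h^5 + 378*h^4 - 176*h^3 + 108*h^2 - 24*h + 8)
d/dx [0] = 0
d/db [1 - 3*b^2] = -6*b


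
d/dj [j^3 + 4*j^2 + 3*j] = 3*j^2 + 8*j + 3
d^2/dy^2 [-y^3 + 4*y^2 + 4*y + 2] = 8 - 6*y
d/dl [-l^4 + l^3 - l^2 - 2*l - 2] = -4*l^3 + 3*l^2 - 2*l - 2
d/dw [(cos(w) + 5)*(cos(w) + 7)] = -2*(cos(w) + 6)*sin(w)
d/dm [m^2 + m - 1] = 2*m + 1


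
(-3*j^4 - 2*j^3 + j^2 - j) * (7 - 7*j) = 21*j^5 - 7*j^4 - 21*j^3 + 14*j^2 - 7*j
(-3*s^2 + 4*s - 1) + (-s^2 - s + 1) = -4*s^2 + 3*s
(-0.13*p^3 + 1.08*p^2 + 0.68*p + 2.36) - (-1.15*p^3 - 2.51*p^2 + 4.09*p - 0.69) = 1.02*p^3 + 3.59*p^2 - 3.41*p + 3.05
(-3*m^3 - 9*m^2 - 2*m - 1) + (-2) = -3*m^3 - 9*m^2 - 2*m - 3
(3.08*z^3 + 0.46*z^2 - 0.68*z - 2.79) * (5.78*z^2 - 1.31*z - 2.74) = 17.8024*z^5 - 1.376*z^4 - 12.9722*z^3 - 16.4958*z^2 + 5.5181*z + 7.6446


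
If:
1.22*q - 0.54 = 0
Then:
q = 0.44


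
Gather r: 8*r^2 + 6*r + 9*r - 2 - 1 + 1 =8*r^2 + 15*r - 2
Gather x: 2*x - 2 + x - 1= 3*x - 3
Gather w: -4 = -4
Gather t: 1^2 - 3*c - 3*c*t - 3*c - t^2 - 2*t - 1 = -6*c - t^2 + t*(-3*c - 2)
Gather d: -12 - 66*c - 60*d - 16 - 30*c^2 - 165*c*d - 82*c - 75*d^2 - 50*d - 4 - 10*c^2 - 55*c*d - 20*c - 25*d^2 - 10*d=-40*c^2 - 168*c - 100*d^2 + d*(-220*c - 120) - 32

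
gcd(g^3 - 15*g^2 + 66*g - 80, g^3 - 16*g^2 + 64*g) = g - 8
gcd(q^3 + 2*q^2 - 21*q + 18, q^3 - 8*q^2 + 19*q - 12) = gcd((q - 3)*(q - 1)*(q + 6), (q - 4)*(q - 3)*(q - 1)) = q^2 - 4*q + 3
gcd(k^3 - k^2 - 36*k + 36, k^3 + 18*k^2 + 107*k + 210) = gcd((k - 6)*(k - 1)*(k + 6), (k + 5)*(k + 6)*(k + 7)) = k + 6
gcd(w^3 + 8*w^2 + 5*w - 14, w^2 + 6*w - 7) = w^2 + 6*w - 7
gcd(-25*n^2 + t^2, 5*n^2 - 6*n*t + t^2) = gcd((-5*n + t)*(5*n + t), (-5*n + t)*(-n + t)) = -5*n + t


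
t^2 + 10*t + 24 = (t + 4)*(t + 6)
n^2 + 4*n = n*(n + 4)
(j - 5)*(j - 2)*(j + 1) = j^3 - 6*j^2 + 3*j + 10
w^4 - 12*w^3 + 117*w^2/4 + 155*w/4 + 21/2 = (w - 7)*(w - 6)*(w + 1/2)^2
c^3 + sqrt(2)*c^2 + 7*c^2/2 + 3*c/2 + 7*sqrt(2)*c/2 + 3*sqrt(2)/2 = (c + 1/2)*(c + 3)*(c + sqrt(2))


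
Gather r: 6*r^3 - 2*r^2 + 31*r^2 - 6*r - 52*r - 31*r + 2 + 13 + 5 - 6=6*r^3 + 29*r^2 - 89*r + 14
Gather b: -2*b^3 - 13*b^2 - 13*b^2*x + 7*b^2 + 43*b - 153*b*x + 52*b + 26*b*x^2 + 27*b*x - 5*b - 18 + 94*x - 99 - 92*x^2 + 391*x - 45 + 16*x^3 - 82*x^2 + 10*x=-2*b^3 + b^2*(-13*x - 6) + b*(26*x^2 - 126*x + 90) + 16*x^3 - 174*x^2 + 495*x - 162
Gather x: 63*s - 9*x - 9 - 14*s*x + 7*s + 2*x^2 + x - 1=70*s + 2*x^2 + x*(-14*s - 8) - 10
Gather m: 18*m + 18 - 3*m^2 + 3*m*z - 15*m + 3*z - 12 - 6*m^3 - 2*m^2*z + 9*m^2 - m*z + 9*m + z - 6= -6*m^3 + m^2*(6 - 2*z) + m*(2*z + 12) + 4*z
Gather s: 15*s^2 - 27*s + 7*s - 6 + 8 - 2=15*s^2 - 20*s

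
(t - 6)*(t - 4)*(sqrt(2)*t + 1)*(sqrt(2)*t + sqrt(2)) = 2*t^4 - 18*t^3 + sqrt(2)*t^3 - 9*sqrt(2)*t^2 + 28*t^2 + 14*sqrt(2)*t + 48*t + 24*sqrt(2)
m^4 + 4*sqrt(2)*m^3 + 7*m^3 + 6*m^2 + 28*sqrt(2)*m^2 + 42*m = m*(m + 7)*(m + sqrt(2))*(m + 3*sqrt(2))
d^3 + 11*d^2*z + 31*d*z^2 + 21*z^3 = (d + z)*(d + 3*z)*(d + 7*z)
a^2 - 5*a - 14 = (a - 7)*(a + 2)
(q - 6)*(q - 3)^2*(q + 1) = q^4 - 11*q^3 + 33*q^2 - 9*q - 54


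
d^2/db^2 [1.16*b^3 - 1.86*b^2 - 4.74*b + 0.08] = 6.96*b - 3.72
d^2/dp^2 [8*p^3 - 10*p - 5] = 48*p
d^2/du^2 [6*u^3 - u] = 36*u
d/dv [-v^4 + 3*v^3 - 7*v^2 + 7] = v*(-4*v^2 + 9*v - 14)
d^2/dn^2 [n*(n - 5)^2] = 6*n - 20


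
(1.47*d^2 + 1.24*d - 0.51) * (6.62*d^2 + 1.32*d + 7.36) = 9.7314*d^4 + 10.1492*d^3 + 9.0798*d^2 + 8.4532*d - 3.7536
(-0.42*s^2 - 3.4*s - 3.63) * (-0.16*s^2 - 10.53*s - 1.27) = 0.0672*s^4 + 4.9666*s^3 + 36.9162*s^2 + 42.5419*s + 4.6101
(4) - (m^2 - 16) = 20 - m^2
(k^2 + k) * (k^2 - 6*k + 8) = k^4 - 5*k^3 + 2*k^2 + 8*k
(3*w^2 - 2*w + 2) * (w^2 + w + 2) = 3*w^4 + w^3 + 6*w^2 - 2*w + 4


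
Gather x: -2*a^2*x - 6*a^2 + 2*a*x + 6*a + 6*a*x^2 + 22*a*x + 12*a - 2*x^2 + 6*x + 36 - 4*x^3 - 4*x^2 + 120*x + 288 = -6*a^2 + 18*a - 4*x^3 + x^2*(6*a - 6) + x*(-2*a^2 + 24*a + 126) + 324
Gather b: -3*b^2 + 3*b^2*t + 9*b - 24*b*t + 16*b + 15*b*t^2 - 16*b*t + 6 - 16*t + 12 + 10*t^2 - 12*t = b^2*(3*t - 3) + b*(15*t^2 - 40*t + 25) + 10*t^2 - 28*t + 18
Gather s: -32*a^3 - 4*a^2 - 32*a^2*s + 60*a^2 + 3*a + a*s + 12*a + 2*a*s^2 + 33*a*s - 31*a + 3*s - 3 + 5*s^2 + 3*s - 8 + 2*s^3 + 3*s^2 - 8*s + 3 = -32*a^3 + 56*a^2 - 16*a + 2*s^3 + s^2*(2*a + 8) + s*(-32*a^2 + 34*a - 2) - 8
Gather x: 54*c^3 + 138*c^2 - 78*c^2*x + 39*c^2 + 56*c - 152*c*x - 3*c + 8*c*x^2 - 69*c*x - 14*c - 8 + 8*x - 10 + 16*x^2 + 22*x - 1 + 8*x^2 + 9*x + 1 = 54*c^3 + 177*c^2 + 39*c + x^2*(8*c + 24) + x*(-78*c^2 - 221*c + 39) - 18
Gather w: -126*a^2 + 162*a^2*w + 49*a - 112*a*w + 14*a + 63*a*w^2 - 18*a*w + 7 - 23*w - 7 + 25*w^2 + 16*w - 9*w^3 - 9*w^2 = -126*a^2 + 63*a - 9*w^3 + w^2*(63*a + 16) + w*(162*a^2 - 130*a - 7)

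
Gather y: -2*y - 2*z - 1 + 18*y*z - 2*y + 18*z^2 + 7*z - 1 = y*(18*z - 4) + 18*z^2 + 5*z - 2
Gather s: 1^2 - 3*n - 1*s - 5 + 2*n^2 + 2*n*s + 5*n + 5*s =2*n^2 + 2*n + s*(2*n + 4) - 4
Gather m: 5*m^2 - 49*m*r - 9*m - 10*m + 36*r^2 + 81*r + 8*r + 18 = 5*m^2 + m*(-49*r - 19) + 36*r^2 + 89*r + 18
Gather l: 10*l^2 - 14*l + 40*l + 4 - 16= 10*l^2 + 26*l - 12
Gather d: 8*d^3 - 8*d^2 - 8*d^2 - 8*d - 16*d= 8*d^3 - 16*d^2 - 24*d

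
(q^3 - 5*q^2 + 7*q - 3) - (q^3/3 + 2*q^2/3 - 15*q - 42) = 2*q^3/3 - 17*q^2/3 + 22*q + 39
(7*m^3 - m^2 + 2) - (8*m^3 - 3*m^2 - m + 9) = -m^3 + 2*m^2 + m - 7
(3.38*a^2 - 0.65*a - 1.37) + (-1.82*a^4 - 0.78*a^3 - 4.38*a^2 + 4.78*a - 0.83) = -1.82*a^4 - 0.78*a^3 - 1.0*a^2 + 4.13*a - 2.2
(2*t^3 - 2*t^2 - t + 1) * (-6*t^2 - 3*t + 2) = -12*t^5 + 6*t^4 + 16*t^3 - 7*t^2 - 5*t + 2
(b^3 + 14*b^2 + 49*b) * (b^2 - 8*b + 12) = b^5 + 6*b^4 - 51*b^3 - 224*b^2 + 588*b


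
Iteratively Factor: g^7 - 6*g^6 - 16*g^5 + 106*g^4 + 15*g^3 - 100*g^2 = (g + 1)*(g^6 - 7*g^5 - 9*g^4 + 115*g^3 - 100*g^2) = (g - 5)*(g + 1)*(g^5 - 2*g^4 - 19*g^3 + 20*g^2) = (g - 5)*(g + 1)*(g + 4)*(g^4 - 6*g^3 + 5*g^2) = g*(g - 5)*(g + 1)*(g + 4)*(g^3 - 6*g^2 + 5*g) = g*(g - 5)*(g - 1)*(g + 1)*(g + 4)*(g^2 - 5*g) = g*(g - 5)^2*(g - 1)*(g + 1)*(g + 4)*(g)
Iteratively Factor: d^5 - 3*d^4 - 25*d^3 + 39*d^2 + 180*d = (d + 3)*(d^4 - 6*d^3 - 7*d^2 + 60*d) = (d - 5)*(d + 3)*(d^3 - d^2 - 12*d) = (d - 5)*(d + 3)^2*(d^2 - 4*d) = d*(d - 5)*(d + 3)^2*(d - 4)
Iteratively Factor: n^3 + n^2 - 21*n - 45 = (n + 3)*(n^2 - 2*n - 15) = (n - 5)*(n + 3)*(n + 3)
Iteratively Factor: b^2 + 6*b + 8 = (b + 4)*(b + 2)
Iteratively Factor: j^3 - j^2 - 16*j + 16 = (j + 4)*(j^2 - 5*j + 4) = (j - 1)*(j + 4)*(j - 4)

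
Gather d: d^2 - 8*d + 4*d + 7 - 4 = d^2 - 4*d + 3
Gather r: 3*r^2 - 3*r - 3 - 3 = 3*r^2 - 3*r - 6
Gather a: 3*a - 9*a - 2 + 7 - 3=2 - 6*a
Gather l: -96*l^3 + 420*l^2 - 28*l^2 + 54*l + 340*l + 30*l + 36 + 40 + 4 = -96*l^3 + 392*l^2 + 424*l + 80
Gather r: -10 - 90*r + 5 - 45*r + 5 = -135*r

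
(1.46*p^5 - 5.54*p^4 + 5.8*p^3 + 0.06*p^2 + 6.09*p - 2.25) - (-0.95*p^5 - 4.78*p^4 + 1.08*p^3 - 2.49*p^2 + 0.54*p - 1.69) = 2.41*p^5 - 0.76*p^4 + 4.72*p^3 + 2.55*p^2 + 5.55*p - 0.56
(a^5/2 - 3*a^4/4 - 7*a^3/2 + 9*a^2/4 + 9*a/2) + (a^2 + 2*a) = a^5/2 - 3*a^4/4 - 7*a^3/2 + 13*a^2/4 + 13*a/2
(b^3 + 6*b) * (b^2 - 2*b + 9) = b^5 - 2*b^4 + 15*b^3 - 12*b^2 + 54*b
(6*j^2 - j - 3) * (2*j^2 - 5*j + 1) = 12*j^4 - 32*j^3 + 5*j^2 + 14*j - 3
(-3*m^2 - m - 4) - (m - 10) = -3*m^2 - 2*m + 6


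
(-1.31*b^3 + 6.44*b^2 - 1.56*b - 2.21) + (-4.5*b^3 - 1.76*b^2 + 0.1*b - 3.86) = -5.81*b^3 + 4.68*b^2 - 1.46*b - 6.07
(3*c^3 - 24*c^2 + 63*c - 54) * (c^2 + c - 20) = 3*c^5 - 21*c^4 - 21*c^3 + 489*c^2 - 1314*c + 1080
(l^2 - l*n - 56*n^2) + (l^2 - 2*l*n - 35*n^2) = 2*l^2 - 3*l*n - 91*n^2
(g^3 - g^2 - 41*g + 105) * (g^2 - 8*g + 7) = g^5 - 9*g^4 - 26*g^3 + 426*g^2 - 1127*g + 735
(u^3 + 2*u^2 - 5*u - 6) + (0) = u^3 + 2*u^2 - 5*u - 6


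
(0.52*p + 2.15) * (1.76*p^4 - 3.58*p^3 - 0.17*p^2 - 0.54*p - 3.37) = 0.9152*p^5 + 1.9224*p^4 - 7.7854*p^3 - 0.6463*p^2 - 2.9134*p - 7.2455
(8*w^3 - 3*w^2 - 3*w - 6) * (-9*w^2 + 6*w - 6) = -72*w^5 + 75*w^4 - 39*w^3 + 54*w^2 - 18*w + 36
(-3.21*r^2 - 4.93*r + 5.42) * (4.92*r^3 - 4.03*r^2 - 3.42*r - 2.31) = -15.7932*r^5 - 11.3193*r^4 + 57.5125*r^3 + 2.4331*r^2 - 7.1481*r - 12.5202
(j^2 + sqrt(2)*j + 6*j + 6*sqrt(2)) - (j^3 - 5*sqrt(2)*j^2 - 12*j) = -j^3 + j^2 + 5*sqrt(2)*j^2 + sqrt(2)*j + 18*j + 6*sqrt(2)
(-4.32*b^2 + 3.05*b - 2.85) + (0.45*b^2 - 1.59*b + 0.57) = -3.87*b^2 + 1.46*b - 2.28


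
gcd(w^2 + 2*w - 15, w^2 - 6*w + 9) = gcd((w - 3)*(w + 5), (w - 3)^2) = w - 3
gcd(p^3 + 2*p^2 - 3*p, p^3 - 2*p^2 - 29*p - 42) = p + 3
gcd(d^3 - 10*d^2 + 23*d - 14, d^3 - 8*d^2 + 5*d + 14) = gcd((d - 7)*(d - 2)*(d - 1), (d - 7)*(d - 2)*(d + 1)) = d^2 - 9*d + 14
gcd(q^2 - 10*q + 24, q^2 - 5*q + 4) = q - 4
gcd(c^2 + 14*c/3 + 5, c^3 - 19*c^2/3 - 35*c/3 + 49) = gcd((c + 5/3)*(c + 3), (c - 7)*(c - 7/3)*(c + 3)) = c + 3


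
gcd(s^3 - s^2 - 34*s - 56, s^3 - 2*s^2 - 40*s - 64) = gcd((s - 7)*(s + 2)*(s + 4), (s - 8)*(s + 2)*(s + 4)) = s^2 + 6*s + 8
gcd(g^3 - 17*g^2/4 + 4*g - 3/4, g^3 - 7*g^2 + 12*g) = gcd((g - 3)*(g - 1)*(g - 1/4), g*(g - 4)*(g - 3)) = g - 3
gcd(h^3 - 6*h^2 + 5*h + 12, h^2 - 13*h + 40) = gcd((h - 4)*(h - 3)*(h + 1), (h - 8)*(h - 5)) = 1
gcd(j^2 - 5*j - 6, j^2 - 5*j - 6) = j^2 - 5*j - 6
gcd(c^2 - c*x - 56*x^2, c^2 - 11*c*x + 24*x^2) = -c + 8*x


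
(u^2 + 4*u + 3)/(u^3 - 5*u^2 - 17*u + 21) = (u + 1)/(u^2 - 8*u + 7)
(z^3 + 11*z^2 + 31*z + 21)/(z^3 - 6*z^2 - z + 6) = (z^2 + 10*z + 21)/(z^2 - 7*z + 6)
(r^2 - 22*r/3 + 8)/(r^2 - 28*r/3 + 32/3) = (r - 6)/(r - 8)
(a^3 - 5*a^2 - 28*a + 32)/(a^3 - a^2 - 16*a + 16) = (a - 8)/(a - 4)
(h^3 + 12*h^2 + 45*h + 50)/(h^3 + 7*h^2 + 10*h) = (h + 5)/h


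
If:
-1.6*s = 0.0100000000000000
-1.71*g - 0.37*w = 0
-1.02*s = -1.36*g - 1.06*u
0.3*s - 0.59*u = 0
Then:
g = -0.00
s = -0.01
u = -0.00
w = 0.01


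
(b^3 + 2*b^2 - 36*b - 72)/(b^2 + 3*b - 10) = (b^3 + 2*b^2 - 36*b - 72)/(b^2 + 3*b - 10)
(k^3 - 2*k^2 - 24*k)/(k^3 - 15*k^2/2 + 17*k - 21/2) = 2*k*(k^2 - 2*k - 24)/(2*k^3 - 15*k^2 + 34*k - 21)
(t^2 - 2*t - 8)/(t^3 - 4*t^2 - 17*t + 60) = (t^2 - 2*t - 8)/(t^3 - 4*t^2 - 17*t + 60)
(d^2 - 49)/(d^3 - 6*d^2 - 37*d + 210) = (d + 7)/(d^2 + d - 30)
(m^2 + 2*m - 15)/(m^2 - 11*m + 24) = (m + 5)/(m - 8)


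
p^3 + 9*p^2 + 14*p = p*(p + 2)*(p + 7)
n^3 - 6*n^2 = n^2*(n - 6)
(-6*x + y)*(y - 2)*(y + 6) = -6*x*y^2 - 24*x*y + 72*x + y^3 + 4*y^2 - 12*y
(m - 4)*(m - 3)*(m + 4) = m^3 - 3*m^2 - 16*m + 48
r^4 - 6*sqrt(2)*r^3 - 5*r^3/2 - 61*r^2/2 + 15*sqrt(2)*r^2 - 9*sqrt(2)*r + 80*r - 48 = (r - 3/2)*(r - 1)*(r - 8*sqrt(2))*(r + 2*sqrt(2))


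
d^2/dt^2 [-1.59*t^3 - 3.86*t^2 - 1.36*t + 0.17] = -9.54*t - 7.72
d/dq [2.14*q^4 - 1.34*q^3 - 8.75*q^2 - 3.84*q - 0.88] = 8.56*q^3 - 4.02*q^2 - 17.5*q - 3.84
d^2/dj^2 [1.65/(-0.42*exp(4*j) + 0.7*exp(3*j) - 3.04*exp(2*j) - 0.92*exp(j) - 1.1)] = (-1.65*(1.68*exp(3*j) - 2.1*exp(2*j) + 6.08*exp(j) + 0.92)*(3.36*exp(3*j) - 4.2*exp(2*j) + 12.16*exp(j) + 1.84)*exp(j) + (11.088*exp(3*j) - 10.395*exp(2*j) + 20.064*exp(j) + 1.518)*(0.42*exp(4*j) - 0.7*exp(3*j) + 3.04*exp(2*j) + 0.92*exp(j) + 1.1))*exp(j)/(0.42*exp(4*j) - 0.7*exp(3*j) + 3.04*exp(2*j) + 0.92*exp(j) + 1.1)^3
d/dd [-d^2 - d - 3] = -2*d - 1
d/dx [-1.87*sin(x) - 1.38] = -1.87*cos(x)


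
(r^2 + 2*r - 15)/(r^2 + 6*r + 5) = (r - 3)/(r + 1)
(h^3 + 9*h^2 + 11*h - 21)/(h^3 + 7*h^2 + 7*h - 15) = (h + 7)/(h + 5)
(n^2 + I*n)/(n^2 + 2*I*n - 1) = n/(n + I)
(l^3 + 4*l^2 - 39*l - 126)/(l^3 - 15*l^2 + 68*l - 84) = (l^2 + 10*l + 21)/(l^2 - 9*l + 14)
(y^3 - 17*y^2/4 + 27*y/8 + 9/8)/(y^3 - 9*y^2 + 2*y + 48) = (8*y^2 - 10*y - 3)/(8*(y^2 - 6*y - 16))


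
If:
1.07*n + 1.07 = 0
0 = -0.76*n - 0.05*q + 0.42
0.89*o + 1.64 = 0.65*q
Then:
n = -1.00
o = 15.39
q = 23.60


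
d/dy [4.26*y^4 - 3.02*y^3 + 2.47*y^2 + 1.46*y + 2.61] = 17.04*y^3 - 9.06*y^2 + 4.94*y + 1.46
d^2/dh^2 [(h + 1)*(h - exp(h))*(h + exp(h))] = -4*h*exp(2*h) + 6*h - 8*exp(2*h) + 2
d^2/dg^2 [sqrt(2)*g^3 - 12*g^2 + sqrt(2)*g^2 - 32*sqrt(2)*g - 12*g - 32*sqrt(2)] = 6*sqrt(2)*g - 24 + 2*sqrt(2)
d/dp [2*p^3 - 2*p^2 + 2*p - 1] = 6*p^2 - 4*p + 2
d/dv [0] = 0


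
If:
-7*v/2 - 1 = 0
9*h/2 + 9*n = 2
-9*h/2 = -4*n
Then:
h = 16/117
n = 2/13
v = -2/7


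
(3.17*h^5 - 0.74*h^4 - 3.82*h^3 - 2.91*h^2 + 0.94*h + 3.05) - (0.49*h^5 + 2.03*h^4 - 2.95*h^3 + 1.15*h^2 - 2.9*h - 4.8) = 2.68*h^5 - 2.77*h^4 - 0.87*h^3 - 4.06*h^2 + 3.84*h + 7.85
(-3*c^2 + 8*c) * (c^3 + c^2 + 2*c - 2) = -3*c^5 + 5*c^4 + 2*c^3 + 22*c^2 - 16*c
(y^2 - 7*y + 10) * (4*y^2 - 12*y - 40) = 4*y^4 - 40*y^3 + 84*y^2 + 160*y - 400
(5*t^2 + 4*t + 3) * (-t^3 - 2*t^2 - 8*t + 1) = -5*t^5 - 14*t^4 - 51*t^3 - 33*t^2 - 20*t + 3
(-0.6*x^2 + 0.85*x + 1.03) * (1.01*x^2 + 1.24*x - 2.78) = -0.606*x^4 + 0.1145*x^3 + 3.7623*x^2 - 1.0858*x - 2.8634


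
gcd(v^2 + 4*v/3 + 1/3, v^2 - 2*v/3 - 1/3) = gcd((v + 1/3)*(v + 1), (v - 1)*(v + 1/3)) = v + 1/3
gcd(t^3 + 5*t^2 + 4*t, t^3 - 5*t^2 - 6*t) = t^2 + t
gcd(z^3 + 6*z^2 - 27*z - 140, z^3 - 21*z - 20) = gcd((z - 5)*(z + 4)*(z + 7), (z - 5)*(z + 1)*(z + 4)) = z^2 - z - 20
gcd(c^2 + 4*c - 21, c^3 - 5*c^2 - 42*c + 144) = c - 3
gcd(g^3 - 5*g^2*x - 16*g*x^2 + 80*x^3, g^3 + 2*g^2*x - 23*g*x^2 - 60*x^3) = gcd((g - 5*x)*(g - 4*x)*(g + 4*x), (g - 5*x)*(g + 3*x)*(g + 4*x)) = -g^2 + g*x + 20*x^2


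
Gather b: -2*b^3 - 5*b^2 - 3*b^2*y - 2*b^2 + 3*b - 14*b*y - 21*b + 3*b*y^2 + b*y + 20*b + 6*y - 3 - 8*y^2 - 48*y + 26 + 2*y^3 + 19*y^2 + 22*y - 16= -2*b^3 + b^2*(-3*y - 7) + b*(3*y^2 - 13*y + 2) + 2*y^3 + 11*y^2 - 20*y + 7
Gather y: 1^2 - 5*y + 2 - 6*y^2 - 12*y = -6*y^2 - 17*y + 3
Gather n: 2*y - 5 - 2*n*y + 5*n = n*(5 - 2*y) + 2*y - 5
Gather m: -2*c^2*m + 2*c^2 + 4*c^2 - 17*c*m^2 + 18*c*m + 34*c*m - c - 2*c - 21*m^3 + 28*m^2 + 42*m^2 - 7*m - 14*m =6*c^2 - 3*c - 21*m^3 + m^2*(70 - 17*c) + m*(-2*c^2 + 52*c - 21)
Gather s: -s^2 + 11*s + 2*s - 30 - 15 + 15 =-s^2 + 13*s - 30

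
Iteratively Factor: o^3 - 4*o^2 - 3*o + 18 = (o + 2)*(o^2 - 6*o + 9) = (o - 3)*(o + 2)*(o - 3)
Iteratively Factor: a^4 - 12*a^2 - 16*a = (a - 4)*(a^3 + 4*a^2 + 4*a) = a*(a - 4)*(a^2 + 4*a + 4) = a*(a - 4)*(a + 2)*(a + 2)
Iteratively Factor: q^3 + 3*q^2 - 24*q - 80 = (q - 5)*(q^2 + 8*q + 16) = (q - 5)*(q + 4)*(q + 4)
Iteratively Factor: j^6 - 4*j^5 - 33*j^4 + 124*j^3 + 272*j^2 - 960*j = (j - 5)*(j^5 + j^4 - 28*j^3 - 16*j^2 + 192*j) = (j - 5)*(j + 4)*(j^4 - 3*j^3 - 16*j^2 + 48*j) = (j - 5)*(j - 3)*(j + 4)*(j^3 - 16*j) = (j - 5)*(j - 3)*(j + 4)^2*(j^2 - 4*j) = (j - 5)*(j - 4)*(j - 3)*(j + 4)^2*(j)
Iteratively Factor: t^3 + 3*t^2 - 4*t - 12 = (t + 2)*(t^2 + t - 6) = (t - 2)*(t + 2)*(t + 3)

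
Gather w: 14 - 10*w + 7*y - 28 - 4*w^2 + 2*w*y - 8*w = -4*w^2 + w*(2*y - 18) + 7*y - 14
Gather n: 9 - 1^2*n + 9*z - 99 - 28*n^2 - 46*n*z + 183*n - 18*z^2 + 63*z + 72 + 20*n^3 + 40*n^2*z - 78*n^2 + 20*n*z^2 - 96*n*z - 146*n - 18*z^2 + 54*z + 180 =20*n^3 + n^2*(40*z - 106) + n*(20*z^2 - 142*z + 36) - 36*z^2 + 126*z + 162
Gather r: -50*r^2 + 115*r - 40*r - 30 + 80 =-50*r^2 + 75*r + 50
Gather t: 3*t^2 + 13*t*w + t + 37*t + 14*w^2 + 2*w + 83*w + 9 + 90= 3*t^2 + t*(13*w + 38) + 14*w^2 + 85*w + 99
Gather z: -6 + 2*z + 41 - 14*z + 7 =42 - 12*z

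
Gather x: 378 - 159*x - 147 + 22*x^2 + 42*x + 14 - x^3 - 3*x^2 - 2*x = -x^3 + 19*x^2 - 119*x + 245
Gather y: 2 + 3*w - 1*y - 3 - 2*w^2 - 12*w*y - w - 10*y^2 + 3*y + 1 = -2*w^2 + 2*w - 10*y^2 + y*(2 - 12*w)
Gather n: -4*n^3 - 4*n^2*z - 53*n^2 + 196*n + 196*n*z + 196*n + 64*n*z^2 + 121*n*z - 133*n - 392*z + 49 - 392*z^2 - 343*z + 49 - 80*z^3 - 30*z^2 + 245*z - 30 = -4*n^3 + n^2*(-4*z - 53) + n*(64*z^2 + 317*z + 259) - 80*z^3 - 422*z^2 - 490*z + 68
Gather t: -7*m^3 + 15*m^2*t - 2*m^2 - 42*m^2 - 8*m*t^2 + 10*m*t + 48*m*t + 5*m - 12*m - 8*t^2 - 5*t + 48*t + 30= -7*m^3 - 44*m^2 - 7*m + t^2*(-8*m - 8) + t*(15*m^2 + 58*m + 43) + 30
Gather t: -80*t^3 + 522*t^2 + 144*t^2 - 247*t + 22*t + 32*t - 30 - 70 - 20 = -80*t^3 + 666*t^2 - 193*t - 120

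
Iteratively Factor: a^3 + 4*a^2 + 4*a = (a + 2)*(a^2 + 2*a) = a*(a + 2)*(a + 2)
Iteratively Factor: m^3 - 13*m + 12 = (m - 1)*(m^2 + m - 12) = (m - 3)*(m - 1)*(m + 4)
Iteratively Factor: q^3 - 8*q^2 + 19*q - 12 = (q - 3)*(q^2 - 5*q + 4) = (q - 4)*(q - 3)*(q - 1)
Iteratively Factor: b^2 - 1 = (b - 1)*(b + 1)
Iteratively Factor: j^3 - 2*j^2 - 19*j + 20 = (j - 1)*(j^2 - j - 20) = (j - 5)*(j - 1)*(j + 4)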